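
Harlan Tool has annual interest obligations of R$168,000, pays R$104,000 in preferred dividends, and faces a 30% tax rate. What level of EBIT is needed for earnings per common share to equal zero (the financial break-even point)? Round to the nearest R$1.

R$316,571

Grossing the preferred dividend up to pre-tax terms: R$104,000 / (1 − 0.30) = R$148,571.43.
Financial break-even EBIT = interest + D_p ÷ (1 − t) = R$168,000 + R$148,571.43 = R$316,571.43.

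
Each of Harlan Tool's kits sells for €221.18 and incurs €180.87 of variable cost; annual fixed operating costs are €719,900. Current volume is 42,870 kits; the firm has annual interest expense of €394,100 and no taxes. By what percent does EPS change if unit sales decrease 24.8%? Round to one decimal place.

-69.8%

Total contribution margin = 42,870 × €40.31 = €1,728,089.70.
Operating income = contribution − fixed costs = €1,728,089.70 − €719,900 = €1,008,189.70.
Interest = €394,100.00, so EBIT − I = €614,089.70.
DCL = total CM / (EBIT − I) = €1,728,089.70 / €614,089.70 = 2.8141.
EPS therefore changes by 2.8141 × (-24.8%) = -69.8%.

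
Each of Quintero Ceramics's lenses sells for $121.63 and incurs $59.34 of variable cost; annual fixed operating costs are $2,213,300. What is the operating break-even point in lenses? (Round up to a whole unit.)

35,533 lenses

Unit CM = price − variable cost = $121.63 − $59.34 = $62.29.
Break-even Q = $2,213,300 / $62.29 = 35,532.19 → 35,533 lenses.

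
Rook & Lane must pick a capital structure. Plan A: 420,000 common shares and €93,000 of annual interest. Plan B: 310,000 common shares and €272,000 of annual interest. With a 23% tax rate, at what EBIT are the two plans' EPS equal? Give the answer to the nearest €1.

Set EPS_A = EPS_B: (EBIT − €93,000)(1 − 0.23) ÷ 420,000 = (EBIT − €272,000)(1 − 0.23) ÷ 310,000.
The (1 − t) factor cancels: (EBIT − 93,000) × 310,000 = (EBIT − 272,000) × 420,000.
EBIT × (420,000 − 310,000) = 272,000 × 420,000 − 93,000 × 310,000 = 85,410,000,000, so EBIT = 85,410,000,000 ÷ 110,000 = 776,454.55.

€776,455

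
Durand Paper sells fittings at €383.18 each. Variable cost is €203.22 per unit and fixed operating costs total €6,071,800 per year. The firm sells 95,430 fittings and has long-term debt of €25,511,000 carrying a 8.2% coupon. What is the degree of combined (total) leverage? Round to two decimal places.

Contribution at this volume is 95,430 × €179.96 = €17,173,582.80.
EBIT = €17,173,582.80 − €6,071,800 = €11,101,782.80. Interest = €2,091,902.00.
DOL = €17,173,582.80 ÷ €11,101,782.80 = 1.5469; DFL = €11,101,782.80 ÷ €9,009,880.80 = 1.2322.
DCL = DOL × DFL = 1.5469 × 1.2322 = 1.9061.

1.91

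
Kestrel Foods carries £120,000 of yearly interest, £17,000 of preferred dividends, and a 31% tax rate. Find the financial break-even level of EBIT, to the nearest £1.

Preferred dividends are paid after tax, so their pre-tax equivalent is £17,000 ÷ (1 − 0.31) = £24,637.68.
EPS = 0 when EBIT covers interest plus the pre-tax preferred burden: £120,000 + £24,637.68 = £144,637.68.

£144,638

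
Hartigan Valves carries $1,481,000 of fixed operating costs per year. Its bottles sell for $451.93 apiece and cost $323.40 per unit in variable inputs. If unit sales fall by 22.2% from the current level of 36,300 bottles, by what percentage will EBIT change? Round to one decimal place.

Total contribution margin = 36,300 × $128.53 = $4,665,639.00.
EBIT = $4,665,639.00 − $1,481,000 = $3,184,639.00.
DOL = contribution ÷ EBIT = $4,665,639.00 ÷ $3,184,639.00 = 1.4650.
Operating income changes by 1.4650 × -22.2% = -32.5%.

-32.5%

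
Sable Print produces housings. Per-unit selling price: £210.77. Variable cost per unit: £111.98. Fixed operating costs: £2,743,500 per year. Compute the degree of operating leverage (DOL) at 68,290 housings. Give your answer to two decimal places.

1.69

At 68,290 units, contribution = 68,290 × £98.79 = £6,746,369.10.
Operating income = contribution − fixed costs = £6,746,369.10 − £2,743,500 = £4,002,869.10.
DOL = contribution ÷ EBIT = £6,746,369.10 ÷ £4,002,869.10 = 1.6854.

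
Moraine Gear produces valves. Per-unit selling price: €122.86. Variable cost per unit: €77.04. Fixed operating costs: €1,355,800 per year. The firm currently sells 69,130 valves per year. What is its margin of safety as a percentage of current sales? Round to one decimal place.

57.2%

Each unit contributes €122.86 − €77.04 = €45.82. Break-even units = €1,355,800 ÷ €45.82 = 29,589.70; break-even revenue = 29,589.70 × €122.86 = €3,635,390.40.
Current sales = 69,130 × €122.86 = €8,493,311.80.
Margin of safety = (€8,493,311.80 − €3,635,390.40) ÷ €8,493,311.80 = 57.2%.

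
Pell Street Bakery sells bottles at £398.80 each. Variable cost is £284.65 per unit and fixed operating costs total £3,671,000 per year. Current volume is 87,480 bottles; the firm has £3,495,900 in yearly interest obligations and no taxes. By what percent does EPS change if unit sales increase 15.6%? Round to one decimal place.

Total contribution margin = 87,480 × £114.15 = £9,985,842.00.
EBIT = £9,985,842.00 − £3,671,000 = £6,314,842.00.
After interest of £3,495,900.00, pre-tax earnings = £2,818,942.00.
DCL = total CM / (EBIT − I) = £9,985,842.00 / £2,818,942.00 = 3.5424.
%ΔEPS = DCL × %ΔSales = 3.5424 × +15.6% = +55.3%.

+55.3%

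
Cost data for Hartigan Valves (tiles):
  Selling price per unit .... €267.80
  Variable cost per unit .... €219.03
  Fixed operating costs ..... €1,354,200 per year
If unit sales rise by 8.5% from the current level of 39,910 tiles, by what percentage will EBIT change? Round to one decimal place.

Total contribution margin = 39,910 × €48.77 = €1,946,410.70.
EBIT = €1,946,410.70 − €1,354,200 = €592,210.70.
Degree of operating leverage = €1,946,410.70 / €592,210.70 = 3.2867.
So EBIT moves 3.2867 × (+8.5%) = +27.9%.

+27.9%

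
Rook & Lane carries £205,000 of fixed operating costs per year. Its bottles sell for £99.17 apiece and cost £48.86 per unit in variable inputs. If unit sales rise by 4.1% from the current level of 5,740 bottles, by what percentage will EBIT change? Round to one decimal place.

At 5,740 units, contribution = 5,740 × £50.31 = £288,779.40.
Operating income = contribution − fixed costs = £288,779.40 − £205,000 = £83,779.40.
DOL = contribution ÷ EBIT = £288,779.40 ÷ £83,779.40 = 3.4469.
%ΔEBIT = DOL × %ΔSales = 3.4469 × +4.1% = +14.1%.

+14.1%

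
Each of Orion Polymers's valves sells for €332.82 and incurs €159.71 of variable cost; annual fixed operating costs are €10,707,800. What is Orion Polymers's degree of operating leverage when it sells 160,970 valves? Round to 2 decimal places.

1.62

At 160,970 units, contribution = 160,970 × €173.11 = €27,865,516.70.
Operating income = contribution − fixed costs = €27,865,516.70 − €10,707,800 = €17,157,716.70.
So DOL = total CM / EBIT = €27,865,516.70 / €17,157,716.70 = 1.6241.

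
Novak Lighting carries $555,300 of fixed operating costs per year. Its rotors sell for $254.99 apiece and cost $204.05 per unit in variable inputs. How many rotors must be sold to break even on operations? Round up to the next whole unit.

10,902 rotors

Each unit contributes $254.99 − $204.05 = $50.94.
Units to break even: $555,300 ÷ $50.94 = 10,901.06, rounded up to 10,902.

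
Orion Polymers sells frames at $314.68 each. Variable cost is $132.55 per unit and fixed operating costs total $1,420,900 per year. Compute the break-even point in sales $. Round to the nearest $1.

CM per unit = $314.68 − $132.55 = $182.13; CM ratio = $182.13 / $314.68 = 0.5788.
Break-even revenue = fixed costs × price ÷ CM = $1,420,900 × $314.68 ÷ $182.13 = $2,454,998.

$2,454,998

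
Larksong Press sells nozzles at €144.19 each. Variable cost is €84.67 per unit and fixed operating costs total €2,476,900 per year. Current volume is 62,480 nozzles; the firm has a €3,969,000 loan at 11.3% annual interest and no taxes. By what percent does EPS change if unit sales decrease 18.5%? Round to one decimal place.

Total contribution margin = 62,480 × €59.52 = €3,718,809.60.
Operating income = contribution − fixed costs = €3,718,809.60 − €2,476,900 = €1,241,909.60.
Interest = €448,497.00, so EBIT − I = €793,412.60.
Degree of combined leverage = contribution ÷ (EBIT − I) = €3,718,809.60 ÷ €793,412.60 = 4.6871.
%ΔEPS = DCL × %ΔSales = 4.6871 × -18.5% = -86.7%.

-86.7%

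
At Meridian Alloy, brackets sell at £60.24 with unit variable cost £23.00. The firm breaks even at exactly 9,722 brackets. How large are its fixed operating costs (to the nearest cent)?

Unit CM = price − variable cost = £60.24 − £23.00 = £37.24.
Fixed costs = break-even units × CM = 9,722 × £37.24 = £362,047.28.

£362,047.28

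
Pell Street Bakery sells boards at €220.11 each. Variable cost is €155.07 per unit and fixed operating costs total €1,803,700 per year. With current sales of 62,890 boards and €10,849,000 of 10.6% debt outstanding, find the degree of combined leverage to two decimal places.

3.60

Total contribution margin = 62,890 × €65.04 = €4,090,365.60.
Subtracting fixed costs: EBIT = €4,090,365.60 − €1,803,700 = €2,286,665.60. Interest = €1,149,994.00.
DOL = €4,090,365.60 ÷ €2,286,665.60 = 1.7888; DFL = €2,286,665.60 ÷ €1,136,671.60 = 2.0117.
Combined leverage = 1.7888 × 2.0117 = 3.5985.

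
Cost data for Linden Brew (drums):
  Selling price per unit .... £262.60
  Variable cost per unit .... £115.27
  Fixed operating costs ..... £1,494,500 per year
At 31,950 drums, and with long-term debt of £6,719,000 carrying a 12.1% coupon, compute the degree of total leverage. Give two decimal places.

Contribution at this volume is 31,950 × £147.33 = £4,707,193.50.
Subtracting fixed costs: EBIT = £4,707,193.50 − £1,494,500 = £3,212,693.50. Interest = £812,999.00.
DOL = £4,707,193.50 ÷ £3,212,693.50 = 1.4652; DFL = £3,212,693.50 ÷ £2,399,694.50 = 1.3388.
Combined leverage = 1.4652 × 1.3388 = 1.9616.

1.96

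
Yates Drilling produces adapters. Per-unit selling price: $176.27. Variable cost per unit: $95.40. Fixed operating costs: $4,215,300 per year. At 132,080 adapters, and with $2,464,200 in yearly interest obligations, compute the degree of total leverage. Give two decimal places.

At 132,080 units, contribution = 132,080 × $80.87 = $10,681,309.60.
EBIT = $10,681,309.60 − $4,215,300 = $6,466,009.60. Interest = $2,464,200.00.
DOL = $10,681,309.60 ÷ $6,466,009.60 = 1.6519; DFL = $6,466,009.60 ÷ $4,001,809.60 = 1.6158.
Combined leverage = 1.6519 × 1.6158 = 2.6691.

2.67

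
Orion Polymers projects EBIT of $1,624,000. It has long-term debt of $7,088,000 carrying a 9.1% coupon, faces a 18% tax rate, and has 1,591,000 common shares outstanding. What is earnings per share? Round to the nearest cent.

Pre-tax income = $1,624,000 − $645,008.00 = $978,992.00.
After tax at 18%: net income = $978,992.00 × 0.82 = $802,773.44.
EPS = $802,773.44 ÷ 1,591,000 = $0.50.

$0.50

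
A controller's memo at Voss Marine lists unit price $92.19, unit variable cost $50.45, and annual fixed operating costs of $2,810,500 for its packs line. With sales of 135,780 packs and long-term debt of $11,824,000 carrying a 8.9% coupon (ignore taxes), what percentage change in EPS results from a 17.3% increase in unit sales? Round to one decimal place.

Contribution at this volume is 135,780 × $41.74 = $5,667,457.20.
EBIT = $5,667,457.20 − $2,810,500 = $2,856,957.20.
After interest of $1,052,336.00, pre-tax earnings = $1,804,621.20.
DCL = total CM / (EBIT − I) = $5,667,457.20 / $1,804,621.20 = 3.1405.
%ΔEPS = DCL × %ΔSales = 3.1405 × +17.3% = +54.3%.

+54.3%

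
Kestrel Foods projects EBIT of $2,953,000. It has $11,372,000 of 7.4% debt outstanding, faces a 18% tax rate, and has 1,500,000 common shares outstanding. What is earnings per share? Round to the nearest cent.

Interest = $841,528.00, so EBT = $2,953,000 − $841,528.00 = $2,111,472.00.
After tax at 18%: net income = $2,111,472.00 × 0.82 = $1,731,407.04.
Per share: $1,731,407.04 / 1,500,000 shares = $1.15.

$1.15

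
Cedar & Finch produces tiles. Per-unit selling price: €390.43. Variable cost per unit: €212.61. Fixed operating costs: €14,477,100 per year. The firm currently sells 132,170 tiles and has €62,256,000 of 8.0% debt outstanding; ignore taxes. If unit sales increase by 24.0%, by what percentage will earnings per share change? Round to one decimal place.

Contribution at this volume is 132,170 × €177.82 = €23,502,469.40.
Operating income = contribution − fixed costs = €23,502,469.40 − €14,477,100 = €9,025,369.40.
Interest = €4,980,480.00, so EBIT − I = €4,044,889.40.
Degree of combined leverage = contribution ÷ (EBIT − I) = €23,502,469.40 ÷ €4,044,889.40 = 5.8104.
%ΔEPS = DCL × %ΔSales = 5.8104 × +24.0% = +139.4%.

+139.4%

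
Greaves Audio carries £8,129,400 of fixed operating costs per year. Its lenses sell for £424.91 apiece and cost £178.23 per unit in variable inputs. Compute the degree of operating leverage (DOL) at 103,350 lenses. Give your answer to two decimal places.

1.47

Total contribution margin = 103,350 × £246.68 = £25,494,378.00.
Operating income = contribution − fixed costs = £25,494,378.00 − £8,129,400 = £17,364,978.00.
Degree of operating leverage = £25,494,378.00 / £17,364,978.00 = 1.4681.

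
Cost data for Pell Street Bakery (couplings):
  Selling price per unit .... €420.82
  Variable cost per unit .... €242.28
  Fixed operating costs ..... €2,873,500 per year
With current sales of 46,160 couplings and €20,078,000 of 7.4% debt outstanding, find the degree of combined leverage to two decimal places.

2.12

At 46,160 units, contribution = 46,160 × €178.54 = €8,241,406.40.
Subtracting fixed costs: EBIT = €8,241,406.40 − €2,873,500 = €5,367,906.40. Interest = €1,485,772.00, so EBIT − I = €3,882,134.40.
Degree of total leverage = total CM / (EBIT − interest) = €8,241,406.40 / €3,882,134.40 = 2.1229.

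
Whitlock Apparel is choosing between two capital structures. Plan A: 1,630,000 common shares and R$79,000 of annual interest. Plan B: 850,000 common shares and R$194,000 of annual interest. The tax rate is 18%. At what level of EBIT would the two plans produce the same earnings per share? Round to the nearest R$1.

At indifference, (EBIT − 79,000)(1 − t)/1,630,000 = (EBIT − 194,000)(1 − t)/850,000.
Cancelling (1 − t) and cross-multiplying: 850,000·(EBIT − 79,000) = 1,630,000·(EBIT − 194,000).
EBIT × (1,630,000 − 850,000) = 194,000 × 1,630,000 − 79,000 × 850,000 = 249,070,000,000, so EBIT = 249,070,000,000 ÷ 780,000 = 319,320.51.

R$319,321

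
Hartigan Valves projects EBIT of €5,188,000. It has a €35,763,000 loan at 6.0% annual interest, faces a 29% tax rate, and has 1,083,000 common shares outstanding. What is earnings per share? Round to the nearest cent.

€1.99

Pre-tax income = €5,188,000 − €2,145,780.00 = €3,042,220.00.
After tax at 29%: net income = €3,042,220.00 × 0.71 = €2,159,976.20.
EPS = €2,159,976.20 ÷ 1,083,000 = €1.99.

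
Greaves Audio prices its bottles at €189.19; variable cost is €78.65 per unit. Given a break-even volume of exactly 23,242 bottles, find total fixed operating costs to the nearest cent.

Each unit contributes €189.19 − €78.65 = €110.54.
Fixed costs = break-even units × CM = 23,242 × €110.54 = €2,569,170.68.

€2,569,170.68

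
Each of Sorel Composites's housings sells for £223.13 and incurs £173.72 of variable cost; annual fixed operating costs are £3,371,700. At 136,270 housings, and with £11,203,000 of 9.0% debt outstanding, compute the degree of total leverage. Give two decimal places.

Contribution at this volume is 136,270 × £49.41 = £6,733,100.70.
Operating income = contribution − fixed costs = £6,733,100.70 − £3,371,700 = £3,361,400.70. Interest = £1,008,270.00, so EBIT − I = £2,353,130.70.
Degree of total leverage = total CM / (EBIT − interest) = £6,733,100.70 / £2,353,130.70 = 2.8613.

2.86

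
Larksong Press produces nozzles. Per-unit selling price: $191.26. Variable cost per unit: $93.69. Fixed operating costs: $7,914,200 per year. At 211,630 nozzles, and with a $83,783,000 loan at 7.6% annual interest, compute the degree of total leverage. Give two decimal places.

Contribution at this volume is 211,630 × $97.57 = $20,648,739.10.
Subtracting fixed costs: EBIT = $20,648,739.10 − $7,914,200 = $12,734,539.10. Interest = $6,367,508.00.
DOL = $20,648,739.10 ÷ $12,734,539.10 = 1.6215; DFL = $12,734,539.10 ÷ $6,367,031.10 = 2.0001.
DCL = DOL × DFL = 1.6215 × 2.0001 = 3.2432.

3.24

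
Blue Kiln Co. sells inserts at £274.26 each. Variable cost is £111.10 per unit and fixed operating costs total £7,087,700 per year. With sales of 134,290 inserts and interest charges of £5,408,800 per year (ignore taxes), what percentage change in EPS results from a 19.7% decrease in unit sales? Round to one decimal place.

-45.8%

Contribution at this volume is 134,290 × £163.16 = £21,910,756.40.
Operating income = contribution − fixed costs = £21,910,756.40 − £7,087,700 = £14,823,056.40.
After interest of £5,408,800.00, pre-tax earnings = £9,414,256.40.
Degree of combined leverage = contribution ÷ (EBIT − I) = £21,910,756.40 ÷ £9,414,256.40 = 2.3274.
%ΔEPS = DCL × %ΔSales = 2.3274 × -19.7% = -45.8%.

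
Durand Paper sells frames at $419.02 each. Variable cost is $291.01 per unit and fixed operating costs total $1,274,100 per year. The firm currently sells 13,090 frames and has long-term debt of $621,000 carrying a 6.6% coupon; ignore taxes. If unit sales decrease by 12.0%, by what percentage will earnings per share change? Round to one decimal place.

-55.8%

Contribution at this volume is 13,090 × $128.01 = $1,675,650.90.
Operating income = contribution − fixed costs = $1,675,650.90 − $1,274,100 = $401,550.90.
After interest of $40,986.00, pre-tax earnings = $360,564.90.
Degree of combined leverage = contribution ÷ (EBIT − I) = $1,675,650.90 ÷ $360,564.90 = 4.6473.
%ΔEPS = DCL × %ΔSales = 4.6473 × -12.0% = -55.8%.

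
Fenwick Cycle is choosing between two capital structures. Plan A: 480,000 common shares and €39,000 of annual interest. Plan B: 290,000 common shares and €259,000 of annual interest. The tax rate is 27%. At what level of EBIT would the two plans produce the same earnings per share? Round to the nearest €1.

€594,789

Set EPS_A = EPS_B: (EBIT − €39,000)(1 − 0.27) ÷ 480,000 = (EBIT − €259,000)(1 − 0.27) ÷ 290,000.
The (1 − t) factor cancels: (EBIT − 39,000) × 290,000 = (EBIT − 259,000) × 480,000.
Solving, EBIT = (259,000·480,000 − 39,000·290,000) / (480,000 − 290,000) = 113,010,000,000 / 190,000 = 594,789.47.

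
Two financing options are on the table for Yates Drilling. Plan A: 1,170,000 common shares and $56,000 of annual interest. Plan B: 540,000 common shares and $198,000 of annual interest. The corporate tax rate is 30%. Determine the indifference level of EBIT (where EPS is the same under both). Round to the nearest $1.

At indifference, (EBIT − 56,000)(1 − t)/1,170,000 = (EBIT − 198,000)(1 − t)/540,000.
The (1 − t) factor cancels: (EBIT − 56,000) × 540,000 = (EBIT − 198,000) × 1,170,000.
Solving, EBIT = (198,000·1,170,000 − 56,000·540,000) / (1,170,000 − 540,000) = 201,420,000,000 / 630,000 = 319,714.29.

$319,714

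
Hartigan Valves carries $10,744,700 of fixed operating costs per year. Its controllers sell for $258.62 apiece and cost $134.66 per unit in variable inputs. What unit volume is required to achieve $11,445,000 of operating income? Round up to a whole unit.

179,007 controllers

Each unit contributes $258.62 − $134.66 = $123.96.
Need Q such that Q × $123.96 − $10,744,700 = $11,445,000, i.e. Q = $22,189,700 / $123.96 = 179,006.94 → 179,007.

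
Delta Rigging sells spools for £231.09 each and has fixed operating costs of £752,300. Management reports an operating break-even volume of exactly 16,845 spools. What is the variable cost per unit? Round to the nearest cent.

At break-even, FC = Q × (P − VC), so P − VC = £752,300 ÷ 16,845 = £44.6601.
Hence VC = price − CM = £231.09 − £44.6601 = £186.43.

£186.43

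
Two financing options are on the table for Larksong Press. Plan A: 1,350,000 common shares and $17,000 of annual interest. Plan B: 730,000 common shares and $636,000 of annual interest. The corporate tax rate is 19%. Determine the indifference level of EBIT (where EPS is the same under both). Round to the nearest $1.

$1,364,823

At indifference, (EBIT − 17,000)(1 − t)/1,350,000 = (EBIT − 636,000)(1 − t)/730,000.
Cancelling (1 − t) and cross-multiplying: 730,000·(EBIT − 17,000) = 1,350,000·(EBIT − 636,000).
EBIT × (1,350,000 − 730,000) = 636,000 × 1,350,000 − 17,000 × 730,000 = 846,190,000,000, so EBIT = 846,190,000,000 ÷ 620,000 = 1,364,822.58.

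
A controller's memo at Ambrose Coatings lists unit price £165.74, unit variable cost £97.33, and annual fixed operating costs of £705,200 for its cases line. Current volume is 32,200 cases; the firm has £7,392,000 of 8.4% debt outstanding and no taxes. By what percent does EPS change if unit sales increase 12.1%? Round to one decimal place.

At 32,200 units, contribution = 32,200 × £68.41 = £2,202,802.00.
Subtracting fixed costs: EBIT = £2,202,802.00 − £705,200 = £1,497,602.00.
After interest of £620,928.00, pre-tax earnings = £876,674.00.
DCL = total CM / (EBIT − I) = £2,202,802.00 / £876,674.00 = 2.5127.
EPS therefore changes by 2.5127 × (+12.1%) = +30.4%.

+30.4%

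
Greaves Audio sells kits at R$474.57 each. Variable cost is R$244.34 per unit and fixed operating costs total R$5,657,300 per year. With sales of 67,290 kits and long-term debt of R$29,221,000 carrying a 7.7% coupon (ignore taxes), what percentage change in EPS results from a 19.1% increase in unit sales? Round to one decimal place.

At 67,290 units, contribution = 67,290 × R$230.23 = R$15,492,176.70.
EBIT = R$15,492,176.70 − R$5,657,300 = R$9,834,876.70.
After interest of R$2,250,017.00, pre-tax earnings = R$7,584,859.70.
DCL = total CM / (EBIT − I) = R$15,492,176.70 / R$7,584,859.70 = 2.0425.
%ΔEPS = DCL × %ΔSales = 2.0425 × +19.1% = +39.0%.

+39.0%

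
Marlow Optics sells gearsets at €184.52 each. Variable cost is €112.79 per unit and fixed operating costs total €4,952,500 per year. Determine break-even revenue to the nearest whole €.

€12,739,932

CM per unit = €184.52 − €112.79 = €71.73; CM ratio = €71.73 / €184.52 = 0.3887.
Break-even sales = FC ÷ CM ratio = €4,952,500 × €184.52 / €71.73 = €12,739,932.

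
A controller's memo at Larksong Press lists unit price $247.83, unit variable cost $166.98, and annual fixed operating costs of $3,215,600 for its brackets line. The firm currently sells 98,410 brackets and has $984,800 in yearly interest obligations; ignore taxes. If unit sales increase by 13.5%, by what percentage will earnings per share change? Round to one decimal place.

+28.6%

At 98,410 units, contribution = 98,410 × $80.85 = $7,956,448.50.
EBIT = $7,956,448.50 − $3,215,600 = $4,740,848.50.
Interest = $984,800.00, so EBIT − I = $3,756,048.50.
DCL = total CM / (EBIT − I) = $7,956,448.50 / $3,756,048.50 = 2.1183.
%ΔEPS = DCL × %ΔSales = 2.1183 × +13.5% = +28.6%.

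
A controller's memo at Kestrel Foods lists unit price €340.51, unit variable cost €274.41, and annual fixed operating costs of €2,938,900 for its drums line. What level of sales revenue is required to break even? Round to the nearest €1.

€15,139,559

Contribution margin per unit = €340.51 − €274.41 = €66.10, a CM ratio of €66.10 ÷ €340.51 = 0.1941.
Break-even revenue = fixed costs × price ÷ CM = €2,938,900 × €340.51 ÷ €66.10 = €15,139,559.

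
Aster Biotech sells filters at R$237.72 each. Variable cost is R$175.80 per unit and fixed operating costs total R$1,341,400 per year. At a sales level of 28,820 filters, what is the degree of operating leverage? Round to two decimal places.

4.03

At 28,820 units, contribution = 28,820 × R$61.92 = R$1,784,534.40.
Subtracting fixed costs: EBIT = R$1,784,534.40 − R$1,341,400 = R$443,134.40.
DOL = contribution ÷ EBIT = R$1,784,534.40 ÷ R$443,134.40 = 4.0271.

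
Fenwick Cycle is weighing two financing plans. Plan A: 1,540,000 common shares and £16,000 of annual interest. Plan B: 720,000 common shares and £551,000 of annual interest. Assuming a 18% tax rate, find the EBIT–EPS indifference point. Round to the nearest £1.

£1,020,756

Set EPS_A = EPS_B: (EBIT − £16,000)(1 − 0.18) ÷ 1,540,000 = (EBIT − £551,000)(1 − 0.18) ÷ 720,000.
The (1 − t) factor cancels: (EBIT − 16,000) × 720,000 = (EBIT − 551,000) × 1,540,000.
Solving, EBIT = (551,000·1,540,000 − 16,000·720,000) / (1,540,000 − 720,000) = 837,020,000,000 / 820,000 = 1,020,756.10.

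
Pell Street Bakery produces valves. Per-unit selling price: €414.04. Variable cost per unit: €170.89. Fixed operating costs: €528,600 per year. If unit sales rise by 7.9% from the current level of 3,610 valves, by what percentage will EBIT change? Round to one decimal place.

+19.9%

Contribution at this volume is 3,610 × €243.15 = €877,771.50.
EBIT = €877,771.50 − €528,600 = €349,171.50.
DOL = contribution ÷ EBIT = €877,771.50 ÷ €349,171.50 = 2.5139.
%ΔEBIT = DOL × %ΔSales = 2.5139 × +7.9% = +19.9%.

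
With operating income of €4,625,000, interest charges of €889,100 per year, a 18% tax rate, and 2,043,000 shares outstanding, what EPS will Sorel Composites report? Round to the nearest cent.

Pre-tax income = €4,625,000 − €889,100.00 = €3,735,900.00.
After tax at 18%: net income = €3,735,900.00 × 0.82 = €3,063,438.00.
EPS = €3,063,438.00 ÷ 2,043,000 = €1.50.

€1.50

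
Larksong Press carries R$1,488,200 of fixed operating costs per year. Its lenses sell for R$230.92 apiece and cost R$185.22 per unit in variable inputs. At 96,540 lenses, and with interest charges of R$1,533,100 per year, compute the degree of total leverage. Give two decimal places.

Total contribution margin = 96,540 × R$45.70 = R$4,411,878.00.
EBIT = R$4,411,878.00 − R$1,488,200 = R$2,923,678.00. Interest = R$1,533,100.00.
DOL = R$4,411,878.00 ÷ R$2,923,678.00 = 1.5090; DFL = R$2,923,678.00 ÷ R$1,390,578.00 = 2.1025.
Combined leverage = 1.5090 × 2.1025 = 3.1727.

3.17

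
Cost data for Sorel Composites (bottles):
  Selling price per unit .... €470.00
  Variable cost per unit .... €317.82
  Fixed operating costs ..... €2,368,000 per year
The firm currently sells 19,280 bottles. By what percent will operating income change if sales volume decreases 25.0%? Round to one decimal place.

Total contribution margin = 19,280 × €152.18 = €2,934,030.40.
Operating income = contribution − fixed costs = €2,934,030.40 − €2,368,000 = €566,030.40.
Degree of operating leverage = €2,934,030.40 / €566,030.40 = 5.1835.
Operating income changes by 5.1835 × -25.0% = -129.6%.

-129.6%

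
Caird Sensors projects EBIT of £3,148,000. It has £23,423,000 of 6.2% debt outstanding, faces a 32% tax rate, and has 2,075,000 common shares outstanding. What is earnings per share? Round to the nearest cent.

Pre-tax income = £3,148,000 − £1,452,226.00 = £1,695,774.00.
Net income = £1,695,774.00 × (1 − 0.32) = £1,153,126.32.
EPS = £1,153,126.32 ÷ 2,075,000 = £0.56.

£0.56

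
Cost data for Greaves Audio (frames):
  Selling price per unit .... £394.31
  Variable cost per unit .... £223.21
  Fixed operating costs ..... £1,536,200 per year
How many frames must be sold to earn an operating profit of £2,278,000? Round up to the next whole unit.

Unit CM = price − variable cost = £394.31 − £223.21 = £171.10.
Required volume = (fixed costs + target profit) ÷ CM = (£1,536,200 + £2,278,000) ÷ £171.10 = 22,292.23, so 22,293 frames.

22,293 frames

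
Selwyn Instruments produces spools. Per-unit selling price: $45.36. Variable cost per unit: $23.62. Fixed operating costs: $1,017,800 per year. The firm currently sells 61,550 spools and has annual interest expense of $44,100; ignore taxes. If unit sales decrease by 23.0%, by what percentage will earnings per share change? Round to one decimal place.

At 61,550 units, contribution = 61,550 × $21.74 = $1,338,097.00.
Operating income = contribution − fixed costs = $1,338,097.00 − $1,017,800 = $320,297.00.
Interest = $44,100.00, so EBIT − I = $276,197.00.
Degree of combined leverage = contribution ÷ (EBIT − I) = $1,338,097.00 ÷ $276,197.00 = 4.8447.
EPS therefore changes by 4.8447 × (-23.0%) = -111.4%.

-111.4%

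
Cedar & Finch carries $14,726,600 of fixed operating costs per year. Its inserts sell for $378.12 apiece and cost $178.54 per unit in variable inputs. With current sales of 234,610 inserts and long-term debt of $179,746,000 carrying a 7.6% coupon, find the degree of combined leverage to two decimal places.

Contribution at this volume is 234,610 × $199.58 = $46,823,463.80.
Subtracting fixed costs: EBIT = $46,823,463.80 − $14,726,600 = $32,096,863.80. Interest = $13,660,696.00.
DOL = $46,823,463.80 ÷ $32,096,863.80 = 1.4588; DFL = $32,096,863.80 ÷ $18,436,167.80 = 1.7410.
DCL = DOL × DFL = 1.4588 × 1.7410 = 2.5398.

2.54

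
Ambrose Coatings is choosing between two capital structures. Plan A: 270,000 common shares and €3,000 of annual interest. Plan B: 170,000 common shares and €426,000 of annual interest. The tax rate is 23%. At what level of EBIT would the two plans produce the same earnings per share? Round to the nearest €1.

€1,145,100

Set EPS_A = EPS_B: (EBIT − €3,000)(1 − 0.23) ÷ 270,000 = (EBIT − €426,000)(1 − 0.23) ÷ 170,000.
The (1 − t) factor cancels: (EBIT − 3,000) × 170,000 = (EBIT − 426,000) × 270,000.
EBIT × (270,000 − 170,000) = 426,000 × 270,000 − 3,000 × 170,000 = 114,510,000,000, so EBIT = 114,510,000,000 ÷ 100,000 = 1,145,100.00.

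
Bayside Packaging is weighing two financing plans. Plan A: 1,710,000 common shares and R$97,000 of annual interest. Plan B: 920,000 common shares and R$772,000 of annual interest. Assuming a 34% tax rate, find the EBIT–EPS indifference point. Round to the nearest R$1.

R$1,558,076

At indifference, (EBIT − 97,000)(1 − t)/1,710,000 = (EBIT − 772,000)(1 − t)/920,000.
The (1 − t) factor cancels: (EBIT − 97,000) × 920,000 = (EBIT − 772,000) × 1,710,000.
Solving, EBIT = (772,000·1,710,000 − 97,000·920,000) / (1,710,000 − 920,000) = 1,230,880,000,000 / 790,000 = 1,558,075.95.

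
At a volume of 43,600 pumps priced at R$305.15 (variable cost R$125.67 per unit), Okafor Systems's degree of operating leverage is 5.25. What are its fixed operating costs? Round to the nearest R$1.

R$6,334,789

Total contribution margin = 43,600 × R$179.48 = R$7,825,328.00.
DOL = contribution / EBIT, so EBIT = R$7,825,328.00 / 5.25 = R$1,490,538.67.
Fixed costs = CM − EBIT = R$7,825,328.00 − R$1,490,538.67 = R$6,334,789.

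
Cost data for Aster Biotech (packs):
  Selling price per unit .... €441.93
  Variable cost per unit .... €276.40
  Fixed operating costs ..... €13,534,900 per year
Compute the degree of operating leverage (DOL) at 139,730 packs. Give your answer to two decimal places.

Total contribution margin = 139,730 × €165.53 = €23,129,506.90.
Subtracting fixed costs: EBIT = €23,129,506.90 − €13,534,900 = €9,594,606.90.
So DOL = total CM / EBIT = €23,129,506.90 / €9,594,606.90 = 2.4107.

2.41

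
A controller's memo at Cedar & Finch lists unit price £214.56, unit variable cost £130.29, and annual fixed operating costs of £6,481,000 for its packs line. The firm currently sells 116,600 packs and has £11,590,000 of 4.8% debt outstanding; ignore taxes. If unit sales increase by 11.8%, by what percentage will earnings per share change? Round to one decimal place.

+41.6%

At 116,600 units, contribution = 116,600 × £84.27 = £9,825,882.00.
EBIT = £9,825,882.00 − £6,481,000 = £3,344,882.00.
Interest = £556,320.00, so EBIT − I = £2,788,562.00.
Degree of combined leverage = contribution ÷ (EBIT − I) = £9,825,882.00 ÷ £2,788,562.00 = 3.5236.
EPS therefore changes by 3.5236 × (+11.8%) = +41.6%.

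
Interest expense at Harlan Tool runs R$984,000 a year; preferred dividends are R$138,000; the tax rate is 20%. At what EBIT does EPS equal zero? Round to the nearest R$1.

Preferred dividends are paid after tax, so their pre-tax equivalent is R$138,000 ÷ (1 − 0.20) = R$172,500.00.
Financial break-even EBIT = interest + D_p ÷ (1 − t) = R$984,000 + R$172,500.00 = R$1,156,500.00.

R$1,156,500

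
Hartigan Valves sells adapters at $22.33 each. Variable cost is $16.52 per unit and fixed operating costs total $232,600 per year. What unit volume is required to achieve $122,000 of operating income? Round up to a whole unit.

Each unit contributes $22.33 − $16.52 = $5.81.
Units = (FC + target) / CM = ($232,600 + $122,000) / $5.81 = 61,032.70, so 61,033 adapters.

61,033 adapters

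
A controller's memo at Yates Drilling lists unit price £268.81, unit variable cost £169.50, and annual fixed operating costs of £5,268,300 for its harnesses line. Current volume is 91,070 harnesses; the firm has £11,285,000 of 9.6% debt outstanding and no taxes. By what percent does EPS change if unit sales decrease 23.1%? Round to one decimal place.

At 91,070 units, contribution = 91,070 × £99.31 = £9,044,161.70.
Subtracting fixed costs: EBIT = £9,044,161.70 − £5,268,300 = £3,775,861.70.
After interest of £1,083,360.00, pre-tax earnings = £2,692,501.70.
DCL = total CM / (EBIT − I) = £9,044,161.70 / £2,692,501.70 = 3.3590.
%ΔEPS = DCL × %ΔSales = 3.3590 × -23.1% = -77.6%.

-77.6%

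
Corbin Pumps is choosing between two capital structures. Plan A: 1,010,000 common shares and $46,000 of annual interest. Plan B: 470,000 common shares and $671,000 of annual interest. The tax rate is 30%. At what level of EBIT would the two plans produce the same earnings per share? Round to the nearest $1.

$1,214,981

At indifference, (EBIT − 46,000)(1 − t)/1,010,000 = (EBIT − 671,000)(1 − t)/470,000.
Cancelling (1 − t) and cross-multiplying: 470,000·(EBIT − 46,000) = 1,010,000·(EBIT − 671,000).
EBIT × (1,010,000 − 470,000) = 671,000 × 1,010,000 − 46,000 × 470,000 = 656,090,000,000, so EBIT = 656,090,000,000 ÷ 540,000 = 1,214,981.48.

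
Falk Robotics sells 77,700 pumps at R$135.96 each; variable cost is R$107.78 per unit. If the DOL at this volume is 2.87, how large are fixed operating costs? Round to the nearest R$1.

Contribution at this volume is 77,700 × R$28.18 = R$2,189,586.00.
DOL = contribution / EBIT, so EBIT = R$2,189,586.00 / 2.87 = R$762,921.95.
Fixed costs = CM − EBIT = R$2,189,586.00 − R$762,921.95 = R$1,426,664.

R$1,426,664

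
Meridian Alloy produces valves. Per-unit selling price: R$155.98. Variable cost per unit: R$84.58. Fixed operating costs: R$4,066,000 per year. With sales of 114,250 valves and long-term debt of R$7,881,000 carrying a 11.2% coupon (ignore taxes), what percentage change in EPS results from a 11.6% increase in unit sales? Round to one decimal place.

+29.5%

Contribution at this volume is 114,250 × R$71.40 = R$8,157,450.00.
Operating income = contribution − fixed costs = R$8,157,450.00 − R$4,066,000 = R$4,091,450.00.
After interest of R$882,672.00, pre-tax earnings = R$3,208,778.00.
DCL = total CM / (EBIT − I) = R$8,157,450.00 / R$3,208,778.00 = 2.5422.
EPS therefore changes by 2.5422 × (+11.6%) = +29.5%.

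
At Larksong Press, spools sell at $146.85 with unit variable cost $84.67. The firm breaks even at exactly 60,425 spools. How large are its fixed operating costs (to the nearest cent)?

$3,757,226.50

Unit CM = price − variable cost = $146.85 − $84.67 = $62.18.
Fixed costs = break-even units × CM = 60,425 × $62.18 = $3,757,226.50.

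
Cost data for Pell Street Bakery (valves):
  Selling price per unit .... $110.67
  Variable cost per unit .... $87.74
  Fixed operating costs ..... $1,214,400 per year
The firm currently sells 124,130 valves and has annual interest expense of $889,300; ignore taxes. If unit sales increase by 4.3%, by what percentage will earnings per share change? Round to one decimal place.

At 124,130 units, contribution = 124,130 × $22.93 = $2,846,300.90.
EBIT = $2,846,300.90 − $1,214,400 = $1,631,900.90.
Interest = $889,300.00, so EBIT − I = $742,600.90.
Degree of combined leverage = contribution ÷ (EBIT − I) = $2,846,300.90 ÷ $742,600.90 = 3.8329.
%ΔEPS = DCL × %ΔSales = 3.8329 × +4.3% = +16.5%.

+16.5%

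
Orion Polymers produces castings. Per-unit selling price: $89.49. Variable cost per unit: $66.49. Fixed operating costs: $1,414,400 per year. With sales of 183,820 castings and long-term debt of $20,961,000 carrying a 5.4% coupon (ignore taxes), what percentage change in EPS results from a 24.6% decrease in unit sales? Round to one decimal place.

At 183,820 units, contribution = 183,820 × $23.00 = $4,227,860.00.
EBIT = $4,227,860.00 − $1,414,400 = $2,813,460.00.
After interest of $1,131,894.00, pre-tax earnings = $1,681,566.00.
DCL = total CM / (EBIT − I) = $4,227,860.00 / $1,681,566.00 = 2.5142.
%ΔEPS = DCL × %ΔSales = 2.5142 × -24.6% = -61.9%.

-61.9%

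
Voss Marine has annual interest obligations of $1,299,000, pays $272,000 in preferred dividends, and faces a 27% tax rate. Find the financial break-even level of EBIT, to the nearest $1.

Preferred dividends are paid after tax, so their pre-tax equivalent is $272,000 ÷ (1 − 0.27) = $372,602.74.
Financial break-even EBIT = interest + D_p ÷ (1 − t) = $1,299,000 + $372,602.74 = $1,671,602.74.

$1,671,603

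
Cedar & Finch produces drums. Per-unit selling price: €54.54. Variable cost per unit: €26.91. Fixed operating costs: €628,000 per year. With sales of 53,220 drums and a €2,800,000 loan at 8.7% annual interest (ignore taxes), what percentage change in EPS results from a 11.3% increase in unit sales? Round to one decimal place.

+27.7%

At 53,220 units, contribution = 53,220 × €27.63 = €1,470,468.60.
Operating income = contribution − fixed costs = €1,470,468.60 − €628,000 = €842,468.60.
Interest = €243,600.00, so EBIT − I = €598,868.60.
DCL = total CM / (EBIT − I) = €1,470,468.60 / €598,868.60 = 2.4554.
%ΔEPS = DCL × %ΔSales = 2.4554 × +11.3% = +27.7%.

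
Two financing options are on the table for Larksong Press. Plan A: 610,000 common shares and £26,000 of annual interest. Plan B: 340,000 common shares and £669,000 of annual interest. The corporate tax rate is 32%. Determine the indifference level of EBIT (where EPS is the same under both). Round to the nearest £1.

At indifference, (EBIT − 26,000)(1 − t)/610,000 = (EBIT − 669,000)(1 − t)/340,000.
Cancelling (1 − t) and cross-multiplying: 340,000·(EBIT − 26,000) = 610,000·(EBIT − 669,000).
EBIT × (610,000 − 340,000) = 669,000 × 610,000 − 26,000 × 340,000 = 399,250,000,000, so EBIT = 399,250,000,000 ÷ 270,000 = 1,478,703.70.

£1,478,704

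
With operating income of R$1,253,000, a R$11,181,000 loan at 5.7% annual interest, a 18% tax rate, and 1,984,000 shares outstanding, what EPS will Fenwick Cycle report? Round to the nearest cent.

Pre-tax income = R$1,253,000 − R$637,317.00 = R$615,683.00.
After tax at 18%: net income = R$615,683.00 × 0.82 = R$504,860.06.
EPS = R$504,860.06 ÷ 1,984,000 = R$0.25.

R$0.25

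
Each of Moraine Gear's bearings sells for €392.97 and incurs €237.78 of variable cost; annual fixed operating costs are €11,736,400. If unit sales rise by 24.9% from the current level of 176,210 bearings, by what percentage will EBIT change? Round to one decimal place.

Contribution at this volume is 176,210 × €155.19 = €27,346,029.90.
Subtracting fixed costs: EBIT = €27,346,029.90 − €11,736,400 = €15,609,629.90.
DOL = contribution ÷ EBIT = €27,346,029.90 ÷ €15,609,629.90 = 1.7519.
So EBIT moves 1.7519 × (+24.9%) = +43.6%.

+43.6%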